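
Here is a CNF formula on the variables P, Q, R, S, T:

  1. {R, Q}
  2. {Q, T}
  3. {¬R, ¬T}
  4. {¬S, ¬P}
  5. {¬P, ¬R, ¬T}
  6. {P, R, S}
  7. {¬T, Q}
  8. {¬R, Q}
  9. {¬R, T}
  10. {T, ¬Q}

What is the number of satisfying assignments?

2

The models are:
  P=F Q=T R=F S=T T=T
  P=T Q=T R=F S=F T=T
That's 2 in total.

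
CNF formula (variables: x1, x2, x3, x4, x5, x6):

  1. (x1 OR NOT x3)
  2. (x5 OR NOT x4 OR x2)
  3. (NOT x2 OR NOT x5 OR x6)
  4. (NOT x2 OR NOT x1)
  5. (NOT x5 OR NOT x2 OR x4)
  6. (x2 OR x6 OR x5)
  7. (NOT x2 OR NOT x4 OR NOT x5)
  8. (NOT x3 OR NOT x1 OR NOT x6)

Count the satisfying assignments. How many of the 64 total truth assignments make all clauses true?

16

Case analysis on x2 and x5:
  x2=T, x5=T: a clause becomes empty — 0.
  x2=T, x5=F: remaining (x1,x3,x4,x6) ∈ {(F,F,F,F); (F,F,F,T); (F,F,T,F); (F,F,T,T)} — 4.
  x2=F, x5=T: x4 free; 5 ways for (x1,x3,x6) × 2^1 = 10.
  x2=F, x5=F: remaining (x1,x3,x4,x6) ∈ {(F,F,F,T); (T,F,F,T)} — 2.
Total: 0 + 4 + 10 + 2 = 16.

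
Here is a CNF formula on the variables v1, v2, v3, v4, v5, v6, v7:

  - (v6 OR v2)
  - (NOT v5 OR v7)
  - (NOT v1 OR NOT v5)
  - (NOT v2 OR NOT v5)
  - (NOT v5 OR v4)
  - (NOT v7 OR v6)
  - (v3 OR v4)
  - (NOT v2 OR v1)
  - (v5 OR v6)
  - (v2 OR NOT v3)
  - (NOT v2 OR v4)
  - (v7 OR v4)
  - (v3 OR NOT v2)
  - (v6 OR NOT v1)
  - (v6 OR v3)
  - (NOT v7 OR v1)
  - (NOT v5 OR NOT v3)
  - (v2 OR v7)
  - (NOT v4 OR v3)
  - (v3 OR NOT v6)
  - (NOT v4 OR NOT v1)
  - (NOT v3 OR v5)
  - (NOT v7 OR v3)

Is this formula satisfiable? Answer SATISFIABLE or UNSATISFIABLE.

UNSATISFIABLE

v3 = True:
  propagation gives v2=True, v5=False; an empty clause results — contradiction.
v3 = False:
  propagation gives v4=True; an empty clause results — contradiction.
Every branch closes, so no satisfying assignment exists.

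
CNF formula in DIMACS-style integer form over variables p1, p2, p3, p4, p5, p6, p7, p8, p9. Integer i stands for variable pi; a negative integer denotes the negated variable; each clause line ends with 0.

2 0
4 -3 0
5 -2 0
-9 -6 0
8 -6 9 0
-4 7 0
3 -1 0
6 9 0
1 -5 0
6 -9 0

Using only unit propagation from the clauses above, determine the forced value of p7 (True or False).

True

(p2) is a unit clause: p2 = True.
(p5 OR NOT p2): since p2 = True, the clause reduces to (p5). p5 = True.
(NOT p5 OR p1) with p5 = True leaves only p1, so p1 = True.
(NOT p1 OR p3) with p1 = True leaves only p3, so p3 = True.
(p4 OR NOT p3) with p3 = True leaves only p4, so p4 = True.
(p7 OR NOT p4) with p4 = True leaves only p7, so p7 = True.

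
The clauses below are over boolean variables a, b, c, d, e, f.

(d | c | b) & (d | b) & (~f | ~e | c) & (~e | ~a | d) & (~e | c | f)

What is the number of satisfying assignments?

Split on c, then d.
  c=1, d=1: a, b, e, f free → 2^4 = 16.
  c=1, d=0: f free; 3 ways for (a,b,e) × 2^1 = 6.
  c=0, d=1: forces e=0; a, b, f free → 2^3 = 8.
  c=0, d=0: remaining (a,b,e,f) ∈ {(0,1,0,0); (0,1,0,1); (1,1,0,0); (1,1,0,1)} — 4.
Total: 16 + 6 + 8 + 4 = 34.

34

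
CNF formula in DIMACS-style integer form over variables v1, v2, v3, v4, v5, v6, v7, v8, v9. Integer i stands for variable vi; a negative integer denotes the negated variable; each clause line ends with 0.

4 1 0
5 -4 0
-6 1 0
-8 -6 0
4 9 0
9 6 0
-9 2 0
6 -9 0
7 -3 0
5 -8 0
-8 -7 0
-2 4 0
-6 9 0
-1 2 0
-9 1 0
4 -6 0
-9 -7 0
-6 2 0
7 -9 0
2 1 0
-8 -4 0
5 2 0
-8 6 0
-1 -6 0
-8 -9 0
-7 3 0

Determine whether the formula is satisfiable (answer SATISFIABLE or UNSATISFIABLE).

UNSATISFIABLE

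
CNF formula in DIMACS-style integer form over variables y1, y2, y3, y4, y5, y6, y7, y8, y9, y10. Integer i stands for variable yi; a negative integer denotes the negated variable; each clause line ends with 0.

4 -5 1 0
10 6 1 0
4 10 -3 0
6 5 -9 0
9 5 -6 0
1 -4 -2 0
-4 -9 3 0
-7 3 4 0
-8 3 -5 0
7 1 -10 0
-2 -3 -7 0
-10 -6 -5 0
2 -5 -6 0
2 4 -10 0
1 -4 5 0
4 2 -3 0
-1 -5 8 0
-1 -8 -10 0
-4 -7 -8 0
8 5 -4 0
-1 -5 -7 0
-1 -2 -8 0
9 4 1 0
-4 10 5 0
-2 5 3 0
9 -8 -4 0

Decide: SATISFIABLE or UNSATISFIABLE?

Try y1 = False.
For the remaining variables, y2 = False, y3 = True, y4 = True, y5 = True, y6 = False, y7 = True, y8 = False, y9 = True, y10 = True works.
So y1=False, y2=False, y3=True, y4=True, y5=True, y6=False, y7=True, y8=False, y9=True, y10=True is a satisfying assignment.

SATISFIABLE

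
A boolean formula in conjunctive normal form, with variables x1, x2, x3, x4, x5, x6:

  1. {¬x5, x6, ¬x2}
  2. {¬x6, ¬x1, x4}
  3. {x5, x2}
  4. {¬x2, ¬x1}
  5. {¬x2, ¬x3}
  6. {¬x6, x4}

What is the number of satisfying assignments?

16

Split on x2, then x6.
  x2=1, x6=1: remaining (x1,x3,x4,x5) ∈ {(0,0,1,0); (0,0,1,1)} — 2.
  x2=1, x6=0: remaining (x1,x3,x4,x5) ∈ {(0,0,0,0); (0,0,1,0)} — 2.
  x2=0, x6=1: remaining (x1,x3,x4,x5) ∈ {(0,0,1,1); (0,1,1,1); (1,0,1,1); (1,1,1,1)} — 4.
  x2=0, x6=0: forces x5=1; x1, x3, x4 free → 2^3 = 8.
Total: 2 + 2 + 4 + 8 = 16.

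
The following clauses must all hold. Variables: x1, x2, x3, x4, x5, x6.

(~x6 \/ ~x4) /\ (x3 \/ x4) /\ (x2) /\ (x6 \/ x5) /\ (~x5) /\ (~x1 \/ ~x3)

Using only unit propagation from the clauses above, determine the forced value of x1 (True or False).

False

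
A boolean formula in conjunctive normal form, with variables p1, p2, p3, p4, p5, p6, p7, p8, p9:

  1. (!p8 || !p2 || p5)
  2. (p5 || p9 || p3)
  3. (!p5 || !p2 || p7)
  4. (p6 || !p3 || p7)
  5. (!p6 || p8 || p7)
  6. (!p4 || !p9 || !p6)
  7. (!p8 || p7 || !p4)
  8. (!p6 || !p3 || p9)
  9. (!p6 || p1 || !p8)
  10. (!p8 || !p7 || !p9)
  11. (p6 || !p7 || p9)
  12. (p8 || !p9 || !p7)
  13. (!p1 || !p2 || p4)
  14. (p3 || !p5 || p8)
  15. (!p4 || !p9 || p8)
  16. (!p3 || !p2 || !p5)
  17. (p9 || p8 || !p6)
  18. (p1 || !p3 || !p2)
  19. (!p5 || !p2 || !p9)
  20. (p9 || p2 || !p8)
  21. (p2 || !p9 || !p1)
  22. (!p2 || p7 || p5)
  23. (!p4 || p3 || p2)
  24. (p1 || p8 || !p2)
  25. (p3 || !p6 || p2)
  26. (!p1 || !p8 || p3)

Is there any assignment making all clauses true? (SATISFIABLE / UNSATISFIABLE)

Try p1 = False.
Try p2 = False.
For the remaining variables, p3 = False, p4 = False, p5 = False, p6 = False, p7 = False, p8 = True, p9 = True works.
Every clause has at least one true literal under this assignment.
So p1=F  p2=F  p3=F  p4=F  p5=F  p6=F  p7=F  p8=T  p9=T is a satisfying assignment.

SATISFIABLE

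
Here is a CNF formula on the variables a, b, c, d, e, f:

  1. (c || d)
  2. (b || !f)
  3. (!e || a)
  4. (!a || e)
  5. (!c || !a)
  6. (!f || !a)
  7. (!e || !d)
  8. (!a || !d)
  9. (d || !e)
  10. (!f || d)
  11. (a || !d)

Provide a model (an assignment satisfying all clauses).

a = F, b = F, c = T, d = F, e = F, f = F

f occurs only negated in the remaining clauses — set f = False.
Branch on a: take a = False.
  then e is forced to False.
  then d is forced to False.
  then c is forced to True.
b is now unconstrained; take b = False.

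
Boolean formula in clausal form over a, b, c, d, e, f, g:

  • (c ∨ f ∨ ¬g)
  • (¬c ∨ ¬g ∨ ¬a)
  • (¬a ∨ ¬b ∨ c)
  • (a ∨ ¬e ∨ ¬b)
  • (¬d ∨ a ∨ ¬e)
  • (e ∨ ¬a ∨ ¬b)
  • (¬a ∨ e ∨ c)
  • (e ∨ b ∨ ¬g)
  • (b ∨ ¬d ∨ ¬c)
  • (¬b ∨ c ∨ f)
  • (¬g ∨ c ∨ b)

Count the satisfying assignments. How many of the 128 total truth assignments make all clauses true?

36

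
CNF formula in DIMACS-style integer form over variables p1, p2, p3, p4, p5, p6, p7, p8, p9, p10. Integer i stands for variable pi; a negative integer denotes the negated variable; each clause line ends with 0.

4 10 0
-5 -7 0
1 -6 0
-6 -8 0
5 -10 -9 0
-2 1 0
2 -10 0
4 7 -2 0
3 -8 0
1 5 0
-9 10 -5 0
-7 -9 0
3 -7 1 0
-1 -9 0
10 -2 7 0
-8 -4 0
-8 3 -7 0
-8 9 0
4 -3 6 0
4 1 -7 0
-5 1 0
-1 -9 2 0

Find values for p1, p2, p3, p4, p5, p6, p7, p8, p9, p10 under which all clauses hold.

p1 = True, p2 = False, p3 = False, p4 = True, p5 = False, p6 = True, p7 = True, p8 = False, p9 = False, p10 = False

Pure literal: p8 appears only negated; assign p8 = False.
Set p1 = True and propagate.
  then p9 is forced to False.
Set p2 = False and propagate.
  then p10 is forced to False.
  then p4 is forced to True.
Set p5 = False and propagate.
p3, p6, p7 are now unconstrained; take p3 = False, p6 = True, p7 = True.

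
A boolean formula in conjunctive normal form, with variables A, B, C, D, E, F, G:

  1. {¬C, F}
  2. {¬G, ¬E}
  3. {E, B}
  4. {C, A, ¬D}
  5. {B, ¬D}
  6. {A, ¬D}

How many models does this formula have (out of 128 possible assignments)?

33

Split on D, then A.
  D=T, A=T: 9 of the 32 assignments to (B,C,E,F,G) work.
  D=T, A=F: a clause becomes empty — 0.
  D=F, A=T: 12 of the 32 assignments to (B,C,E,F,G) work.
  D=F, A=F: 12 of the 32 assignments to (B,C,E,F,G) work.
Total: 9 + 0 + 12 + 12 = 33.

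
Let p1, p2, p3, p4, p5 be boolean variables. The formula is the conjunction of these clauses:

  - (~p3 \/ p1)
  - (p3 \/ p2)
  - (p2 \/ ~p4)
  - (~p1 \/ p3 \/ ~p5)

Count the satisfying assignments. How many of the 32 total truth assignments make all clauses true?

Case analysis on p3 and p1:
  p3=T, p1=T: p5 free; 3 ways for (p2,p4) × 2^1 = 6.
  p3=T, p1=F: a clause becomes empty — 0.
  p3=F, p1=T: remaining (p2,p4,p5) ∈ {(T,F,F); (T,T,F)} — 2.
  p3=F, p1=F: remaining (p2,p4,p5) ∈ {(T,F,F); (T,F,T); (T,T,F); (T,T,T)} — 4.
Total: 6 + 0 + 2 + 4 = 12.

12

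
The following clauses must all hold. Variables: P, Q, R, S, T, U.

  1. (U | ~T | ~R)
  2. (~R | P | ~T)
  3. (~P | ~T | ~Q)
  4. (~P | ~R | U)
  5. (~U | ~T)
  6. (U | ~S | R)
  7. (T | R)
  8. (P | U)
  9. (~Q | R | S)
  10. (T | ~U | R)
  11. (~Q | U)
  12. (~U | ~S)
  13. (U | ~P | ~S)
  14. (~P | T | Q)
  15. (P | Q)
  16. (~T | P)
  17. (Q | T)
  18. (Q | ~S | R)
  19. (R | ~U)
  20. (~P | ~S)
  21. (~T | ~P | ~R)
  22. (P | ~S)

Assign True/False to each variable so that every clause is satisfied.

Try P = False.
  then U is forced to True.
  then T is forced to False.
  then R is forced to True.
  then S is forced to False.
  then Q is forced to True.

P=F  Q=T  R=T  S=F  T=F  U=T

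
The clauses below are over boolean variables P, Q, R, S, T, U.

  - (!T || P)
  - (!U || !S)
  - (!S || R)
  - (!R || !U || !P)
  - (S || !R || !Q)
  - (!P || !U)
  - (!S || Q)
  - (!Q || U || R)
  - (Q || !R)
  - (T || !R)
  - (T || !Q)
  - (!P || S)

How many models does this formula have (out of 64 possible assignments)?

3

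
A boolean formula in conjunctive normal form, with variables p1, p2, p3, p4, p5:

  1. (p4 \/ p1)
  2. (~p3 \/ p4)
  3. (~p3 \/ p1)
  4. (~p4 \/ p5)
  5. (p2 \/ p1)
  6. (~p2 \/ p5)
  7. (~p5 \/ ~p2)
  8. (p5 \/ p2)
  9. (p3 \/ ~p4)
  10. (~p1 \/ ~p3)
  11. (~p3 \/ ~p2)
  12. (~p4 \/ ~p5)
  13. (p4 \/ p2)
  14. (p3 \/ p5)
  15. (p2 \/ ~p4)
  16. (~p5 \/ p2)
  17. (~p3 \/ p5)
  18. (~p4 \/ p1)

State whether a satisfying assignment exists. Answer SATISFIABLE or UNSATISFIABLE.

UNSATISFIABLE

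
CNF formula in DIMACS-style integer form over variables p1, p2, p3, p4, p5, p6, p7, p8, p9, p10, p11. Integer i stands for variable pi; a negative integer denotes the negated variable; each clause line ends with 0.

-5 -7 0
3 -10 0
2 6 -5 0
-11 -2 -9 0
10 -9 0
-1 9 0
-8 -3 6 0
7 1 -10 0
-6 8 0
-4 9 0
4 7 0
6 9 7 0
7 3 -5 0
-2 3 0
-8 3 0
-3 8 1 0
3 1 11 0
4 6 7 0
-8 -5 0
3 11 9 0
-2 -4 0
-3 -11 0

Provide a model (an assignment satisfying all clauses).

p1 = True, p2 = True, p3 = True, p4 = False, p5 = False, p6 = False, p7 = True, p8 = False, p9 = True, p10 = True, p11 = False

Pure literal: p5 appears only negated; assign p5 = False.
Branch on p1: take p1 = True.
  then p9 is forced to True.
  then p10 is forced to True.
  then p3 is forced to True.
  then p11 is forced to False.
Branch on p2: take p2 = True.
  then p4 is forced to False.
  then p7 is forced to True.
Branch on p6: take p6 = False.
  then p8 is forced to False.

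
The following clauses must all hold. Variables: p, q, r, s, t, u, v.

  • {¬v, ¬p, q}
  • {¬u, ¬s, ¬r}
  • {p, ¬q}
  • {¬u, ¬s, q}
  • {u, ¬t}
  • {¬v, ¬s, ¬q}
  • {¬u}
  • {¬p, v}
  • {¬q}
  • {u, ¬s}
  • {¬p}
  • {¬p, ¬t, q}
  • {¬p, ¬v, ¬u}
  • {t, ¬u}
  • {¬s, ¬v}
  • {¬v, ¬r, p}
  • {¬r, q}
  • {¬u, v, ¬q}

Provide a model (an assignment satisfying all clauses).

p=F, q=F, r=F, s=F, t=F, u=F, v=F

Unit propagation: (¬u) forces u = False.
The clause (¬t) is unit: t must be False.
Unit propagation: (¬q) forces q = False.
(¬s) is a unit clause, so s = False.
(¬p) is a unit clause, so p = False.
(¬r) is a unit clause, so r = False.
v is now unconstrained; take v = False.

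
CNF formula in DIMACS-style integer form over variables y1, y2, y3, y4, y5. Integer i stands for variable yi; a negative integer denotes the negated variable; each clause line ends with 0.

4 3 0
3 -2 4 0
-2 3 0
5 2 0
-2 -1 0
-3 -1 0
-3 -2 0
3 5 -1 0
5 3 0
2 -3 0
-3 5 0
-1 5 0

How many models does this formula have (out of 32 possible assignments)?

The models are:
  y1=F y2=F y3=F y4=T y5=T
  y1=T y2=F y3=F y4=T y5=T
That's 2 in total.

2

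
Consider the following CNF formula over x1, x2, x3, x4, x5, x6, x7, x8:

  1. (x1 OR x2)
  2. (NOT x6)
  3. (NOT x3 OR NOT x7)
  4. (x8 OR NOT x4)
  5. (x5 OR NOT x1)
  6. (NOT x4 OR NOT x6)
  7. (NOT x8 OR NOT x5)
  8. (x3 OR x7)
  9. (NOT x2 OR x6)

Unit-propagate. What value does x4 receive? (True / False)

False

(NOT x6) is a unit clause: x6 = False.
In (NOT x2 OR x6), x6 is now false; NOT x2 must hold, so x2 = False.
In (x2 OR x1), x2 is now false; x1 must hold, so x1 = True.
In (x5 OR NOT x1), NOT x1 is now false; x5 must hold, so x5 = True.
(NOT x5 OR NOT x8): since x5 = True, the clause reduces to (NOT x8). x8 = False.
From (x8 OR NOT x4) and x8 = False: x4 = False.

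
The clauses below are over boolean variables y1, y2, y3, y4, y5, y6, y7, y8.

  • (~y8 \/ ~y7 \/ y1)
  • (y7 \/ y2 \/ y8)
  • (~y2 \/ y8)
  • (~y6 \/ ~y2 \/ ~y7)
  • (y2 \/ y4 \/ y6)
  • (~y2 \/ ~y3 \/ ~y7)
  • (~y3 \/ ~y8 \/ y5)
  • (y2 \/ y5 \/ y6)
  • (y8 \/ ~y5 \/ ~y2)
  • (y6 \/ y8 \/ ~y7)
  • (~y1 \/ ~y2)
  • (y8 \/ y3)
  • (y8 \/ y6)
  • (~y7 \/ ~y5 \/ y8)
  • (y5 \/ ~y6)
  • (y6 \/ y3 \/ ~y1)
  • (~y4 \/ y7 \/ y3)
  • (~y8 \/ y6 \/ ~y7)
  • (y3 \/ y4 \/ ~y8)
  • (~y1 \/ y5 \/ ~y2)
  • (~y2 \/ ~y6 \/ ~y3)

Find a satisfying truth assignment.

Set y1 = True and propagate.
  then y2 is forced to False.
The remaining clauses are satisfied by y3 = True, y4 = False, y5 = True, y6 = True, y7 = True, y8 = True.
Every clause has at least one true literal under this assignment.

y1 = 1, y2 = 0, y3 = 1, y4 = 0, y5 = 1, y6 = 1, y7 = 1, y8 = 1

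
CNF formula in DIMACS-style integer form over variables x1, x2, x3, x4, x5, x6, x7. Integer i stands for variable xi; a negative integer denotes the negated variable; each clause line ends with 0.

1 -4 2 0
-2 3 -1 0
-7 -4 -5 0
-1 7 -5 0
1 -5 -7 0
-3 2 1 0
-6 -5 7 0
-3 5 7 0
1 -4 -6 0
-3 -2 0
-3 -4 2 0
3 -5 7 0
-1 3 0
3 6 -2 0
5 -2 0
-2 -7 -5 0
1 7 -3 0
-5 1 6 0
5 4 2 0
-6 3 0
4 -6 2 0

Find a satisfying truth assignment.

x1 = T  x2 = F  x3 = T  x4 = F  x5 = T  x6 = F  x7 = T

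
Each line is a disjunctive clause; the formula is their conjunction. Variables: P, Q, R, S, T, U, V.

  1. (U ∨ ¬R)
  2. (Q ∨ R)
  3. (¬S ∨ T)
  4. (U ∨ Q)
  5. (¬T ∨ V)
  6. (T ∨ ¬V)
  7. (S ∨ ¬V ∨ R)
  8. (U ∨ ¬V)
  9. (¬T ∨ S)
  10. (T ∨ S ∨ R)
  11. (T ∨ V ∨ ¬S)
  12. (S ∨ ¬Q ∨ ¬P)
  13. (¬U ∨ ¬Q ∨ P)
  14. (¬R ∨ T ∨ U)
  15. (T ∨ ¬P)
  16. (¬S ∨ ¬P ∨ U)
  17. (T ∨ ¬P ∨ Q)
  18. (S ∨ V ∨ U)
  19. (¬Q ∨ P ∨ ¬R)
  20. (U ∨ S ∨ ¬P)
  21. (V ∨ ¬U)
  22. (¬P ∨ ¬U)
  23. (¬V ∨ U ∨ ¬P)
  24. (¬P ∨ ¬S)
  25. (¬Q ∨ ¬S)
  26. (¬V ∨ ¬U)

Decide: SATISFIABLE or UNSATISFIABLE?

UNSATISFIABLE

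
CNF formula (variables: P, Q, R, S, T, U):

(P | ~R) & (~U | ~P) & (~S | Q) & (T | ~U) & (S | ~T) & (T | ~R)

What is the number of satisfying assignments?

10

Case analysis on T and P:
  T=T, P=T: remaining (Q,R,S,U) ∈ {(T,F,T,F); (T,T,T,F)} — 2.
  T=T, P=F: remaining (Q,R,S,U) ∈ {(T,F,T,F); (T,F,T,T)} — 2.
  T=F, P=T: remaining (Q,R,S,U) ∈ {(F,F,F,F); (T,F,F,F); (T,F,T,F)} — 3.
  T=F, P=F: remaining (Q,R,S,U) ∈ {(F,F,F,F); (T,F,F,F); (T,F,T,F)} — 3.
Total: 2 + 2 + 3 + 3 = 10.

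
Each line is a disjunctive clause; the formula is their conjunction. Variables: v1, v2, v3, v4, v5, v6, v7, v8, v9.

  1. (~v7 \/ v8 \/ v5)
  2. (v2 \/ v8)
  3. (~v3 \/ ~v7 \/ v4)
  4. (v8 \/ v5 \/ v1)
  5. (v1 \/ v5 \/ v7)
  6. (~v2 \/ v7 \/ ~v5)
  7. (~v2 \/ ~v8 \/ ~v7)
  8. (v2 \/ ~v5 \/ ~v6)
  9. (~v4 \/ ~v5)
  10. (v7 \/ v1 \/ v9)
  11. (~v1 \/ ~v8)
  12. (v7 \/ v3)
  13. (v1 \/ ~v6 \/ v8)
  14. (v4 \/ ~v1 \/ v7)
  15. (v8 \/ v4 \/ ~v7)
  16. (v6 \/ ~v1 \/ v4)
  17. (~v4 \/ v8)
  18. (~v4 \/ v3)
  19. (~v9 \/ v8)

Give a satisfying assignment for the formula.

v1=0  v2=0  v3=0  v4=0  v5=1  v6=0  v7=1  v8=1  v9=0

Check each clause:
  1. (v5 \/ ~v7 \/ v8) — v8 is true.
  2. (v8 \/ v2) — v8 is true.
  3. (~v7 \/ ~v3 \/ v4) — ~v3 is true.
  4. (v1 \/ v5 \/ v8) — v8 is true.
  5. (v1 \/ v7 \/ v5) — v5 is true.
  6. (~v2 \/ v7 \/ ~v5) — ~v2 is true.
  7. (~v8 \/ ~v2 \/ ~v7) — ~v2 is true.
  8. (~v6 \/ v2 \/ ~v5) — ~v6 is true.
  9. (~v4 \/ ~v5) — ~v4 is true.
  10. (v1 \/ v9 \/ v7) — v7 is true.
  11. (~v8 \/ ~v1) — ~v1 is true.
  12. (v7 \/ v3) — v7 is true.
  13. (v1 \/ v8 \/ ~v6) — v8 is true.
  14. (v7 \/ ~v1 \/ v4) — ~v1 is true.
  15. (v4 \/ ~v7 \/ v8) — v8 is true.
  16. (v4 \/ v6 \/ ~v1) — ~v1 is true.
  17. (v8 \/ ~v4) — v8 is true.
  18. (~v4 \/ v3) — ~v4 is true.
  19. (~v9 \/ v8) — v8 is true.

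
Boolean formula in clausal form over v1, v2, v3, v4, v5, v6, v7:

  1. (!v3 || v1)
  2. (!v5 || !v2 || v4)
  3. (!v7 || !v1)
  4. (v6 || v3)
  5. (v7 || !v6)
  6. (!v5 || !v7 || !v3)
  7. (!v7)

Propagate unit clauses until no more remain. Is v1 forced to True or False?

True

Unit clause (!v7) sets v7 = False.
(v7 || !v6): since v7 = False, the clause reduces to (!v6). v6 = False.
(v3 || v6) with v6 = False leaves only v3, so v3 = True.
(v1 || !v3) with v3 = True leaves only v1, so v1 = True.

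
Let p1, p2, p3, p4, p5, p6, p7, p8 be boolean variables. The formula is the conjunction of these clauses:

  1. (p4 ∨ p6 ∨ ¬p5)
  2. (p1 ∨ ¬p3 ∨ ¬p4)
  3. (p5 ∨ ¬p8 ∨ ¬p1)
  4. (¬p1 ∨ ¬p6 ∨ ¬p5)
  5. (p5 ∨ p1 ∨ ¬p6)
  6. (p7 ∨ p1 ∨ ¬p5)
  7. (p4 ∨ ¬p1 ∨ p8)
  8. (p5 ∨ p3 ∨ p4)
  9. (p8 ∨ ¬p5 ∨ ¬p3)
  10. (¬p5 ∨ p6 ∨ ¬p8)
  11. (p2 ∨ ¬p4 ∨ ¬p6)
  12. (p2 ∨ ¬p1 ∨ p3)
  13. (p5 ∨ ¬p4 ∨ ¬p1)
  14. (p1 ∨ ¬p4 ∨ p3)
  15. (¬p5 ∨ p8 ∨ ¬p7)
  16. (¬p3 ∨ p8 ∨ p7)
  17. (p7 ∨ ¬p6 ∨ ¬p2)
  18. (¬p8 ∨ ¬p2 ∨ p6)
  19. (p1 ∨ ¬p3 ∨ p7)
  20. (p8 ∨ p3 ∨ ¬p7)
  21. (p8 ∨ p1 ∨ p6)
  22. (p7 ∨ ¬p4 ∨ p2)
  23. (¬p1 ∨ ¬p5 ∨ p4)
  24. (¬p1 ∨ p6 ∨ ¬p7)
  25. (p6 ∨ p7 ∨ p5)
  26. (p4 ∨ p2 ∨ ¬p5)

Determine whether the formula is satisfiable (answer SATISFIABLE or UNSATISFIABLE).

SATISFIABLE

Try p1 = False.
For the remaining variables, p2 = True, p3 = True, p4 = False, p5 = True, p6 = True, p7 = True, p8 = True works.
So p1 = F  p2 = T  p3 = T  p4 = F  p5 = T  p6 = T  p7 = T  p8 = T is a satisfying assignment.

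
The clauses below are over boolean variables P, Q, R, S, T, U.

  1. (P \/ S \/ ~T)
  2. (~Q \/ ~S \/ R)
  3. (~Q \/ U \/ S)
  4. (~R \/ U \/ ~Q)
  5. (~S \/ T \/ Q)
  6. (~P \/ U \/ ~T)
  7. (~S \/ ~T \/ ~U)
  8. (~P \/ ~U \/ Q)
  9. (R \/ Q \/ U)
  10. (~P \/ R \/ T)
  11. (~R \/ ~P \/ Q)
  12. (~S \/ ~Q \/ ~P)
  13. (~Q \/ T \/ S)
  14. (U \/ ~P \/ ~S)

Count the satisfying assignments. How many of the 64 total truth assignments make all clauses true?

7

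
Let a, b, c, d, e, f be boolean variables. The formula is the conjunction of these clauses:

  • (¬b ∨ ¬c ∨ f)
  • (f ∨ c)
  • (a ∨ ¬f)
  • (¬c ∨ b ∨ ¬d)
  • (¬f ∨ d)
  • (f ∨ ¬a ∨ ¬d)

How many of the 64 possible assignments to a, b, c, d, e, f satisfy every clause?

10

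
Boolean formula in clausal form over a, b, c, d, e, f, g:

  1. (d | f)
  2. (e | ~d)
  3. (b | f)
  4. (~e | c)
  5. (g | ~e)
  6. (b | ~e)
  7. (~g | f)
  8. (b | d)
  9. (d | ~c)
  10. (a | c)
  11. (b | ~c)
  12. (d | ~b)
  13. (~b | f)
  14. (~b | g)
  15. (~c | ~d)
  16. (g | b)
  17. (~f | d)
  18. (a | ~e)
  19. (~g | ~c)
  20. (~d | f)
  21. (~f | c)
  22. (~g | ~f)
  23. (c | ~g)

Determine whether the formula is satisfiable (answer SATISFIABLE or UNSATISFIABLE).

b = True:
  propagation gives d=True, e=True, c=True; an empty clause results — contradiction.
b = False:
  propagation gives f=True, e=False, d=False; an empty clause results — contradiction.
Every branch closes, so no satisfying assignment exists.

UNSATISFIABLE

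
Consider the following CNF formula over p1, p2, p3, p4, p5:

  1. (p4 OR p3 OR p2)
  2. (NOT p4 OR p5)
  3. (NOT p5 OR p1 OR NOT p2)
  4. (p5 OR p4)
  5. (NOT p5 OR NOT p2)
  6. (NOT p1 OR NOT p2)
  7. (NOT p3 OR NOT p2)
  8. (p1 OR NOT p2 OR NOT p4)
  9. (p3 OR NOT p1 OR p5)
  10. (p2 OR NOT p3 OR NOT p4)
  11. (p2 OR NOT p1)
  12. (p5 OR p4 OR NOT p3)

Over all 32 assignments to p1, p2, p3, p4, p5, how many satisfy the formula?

2

The models are:
  p1=0 p2=0 p3=0 p4=1 p5=1
  p1=0 p2=0 p3=1 p4=0 p5=1
That's 2 in total.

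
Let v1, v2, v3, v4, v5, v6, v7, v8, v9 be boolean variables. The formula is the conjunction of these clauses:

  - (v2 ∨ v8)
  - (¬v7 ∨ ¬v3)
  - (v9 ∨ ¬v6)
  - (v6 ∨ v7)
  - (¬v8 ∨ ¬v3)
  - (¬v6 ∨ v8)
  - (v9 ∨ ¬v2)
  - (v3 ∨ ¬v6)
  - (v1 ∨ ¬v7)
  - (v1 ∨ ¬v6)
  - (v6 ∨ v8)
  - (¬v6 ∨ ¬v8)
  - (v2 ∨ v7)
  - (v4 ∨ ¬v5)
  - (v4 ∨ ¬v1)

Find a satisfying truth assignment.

v4 occurs only positively in the remaining clauses — set v4 = True.
v9 occurs only positively in the remaining clauses — set v9 = True.
Set v1 = True and propagate.
Set v2 = True and propagate.
Set v3 = False and propagate.
  then v6 is forced to False.
  then v7 is forced to True.
  then v8 is forced to True.
v5 is now unconstrained; take v5 = True.

v1 = T, v2 = T, v3 = F, v4 = T, v5 = T, v6 = F, v7 = T, v8 = T, v9 = T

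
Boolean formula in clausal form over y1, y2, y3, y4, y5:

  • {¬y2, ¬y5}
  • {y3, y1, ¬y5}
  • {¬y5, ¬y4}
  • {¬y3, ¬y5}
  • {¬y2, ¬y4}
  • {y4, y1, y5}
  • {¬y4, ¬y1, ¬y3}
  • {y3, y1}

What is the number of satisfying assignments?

Satisfying assignments:
  y1=F y2=F y3=T y4=T y5=F
  y1=T y2=F y3=F y4=F y5=F
  y1=T y2=F y3=F y4=F y5=T
  y1=T y2=F y3=F y4=T y5=F
  y1=T y2=F y3=T y4=F y5=F
  y1=T y2=T y3=F y4=F y5=F
  y1=T y2=T y3=T y4=F y5=F
Count: 7.

7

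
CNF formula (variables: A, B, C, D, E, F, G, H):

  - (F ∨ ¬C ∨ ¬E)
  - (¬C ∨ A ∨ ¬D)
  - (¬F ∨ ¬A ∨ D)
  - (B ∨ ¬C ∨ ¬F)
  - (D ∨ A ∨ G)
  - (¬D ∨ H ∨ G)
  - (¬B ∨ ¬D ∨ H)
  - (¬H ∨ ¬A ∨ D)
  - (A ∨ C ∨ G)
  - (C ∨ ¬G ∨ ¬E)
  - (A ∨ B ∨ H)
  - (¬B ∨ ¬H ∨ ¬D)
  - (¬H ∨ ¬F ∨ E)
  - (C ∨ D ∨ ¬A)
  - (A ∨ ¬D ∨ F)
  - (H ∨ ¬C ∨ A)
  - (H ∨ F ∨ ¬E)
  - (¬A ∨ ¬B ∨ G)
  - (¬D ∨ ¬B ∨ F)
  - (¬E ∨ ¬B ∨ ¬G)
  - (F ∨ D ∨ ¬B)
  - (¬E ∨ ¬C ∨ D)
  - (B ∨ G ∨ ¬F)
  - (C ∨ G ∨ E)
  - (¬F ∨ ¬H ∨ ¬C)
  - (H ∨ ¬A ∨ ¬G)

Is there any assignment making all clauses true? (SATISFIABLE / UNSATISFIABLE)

Branch on A: take A = False.
Try B = False.
  then H is forced to True.
Try C = True.
  then D is forced to False.
  then F is forced to False.
  then E is forced to False.
  then G is forced to True.
So A=False  B=False  C=True  D=False  E=False  F=False  G=True  H=True is a satisfying assignment.

SATISFIABLE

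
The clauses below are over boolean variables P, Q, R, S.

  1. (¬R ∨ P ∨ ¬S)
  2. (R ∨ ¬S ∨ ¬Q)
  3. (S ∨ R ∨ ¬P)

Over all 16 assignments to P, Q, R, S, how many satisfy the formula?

Split on R, then S.
  R=T, S=T: remaining (P,Q) ∈ {(T,F); (T,T)} — 2.
  R=T, S=F: remaining (P,Q) ∈ {(F,F); (F,T); (T,F); (T,T)} — 4.
  R=F, S=T: remaining (P,Q) ∈ {(F,F); (T,F)} — 2.
  R=F, S=F: remaining (P,Q) ∈ {(F,F); (F,T)} — 2.
Total: 2 + 4 + 2 + 2 = 10.

10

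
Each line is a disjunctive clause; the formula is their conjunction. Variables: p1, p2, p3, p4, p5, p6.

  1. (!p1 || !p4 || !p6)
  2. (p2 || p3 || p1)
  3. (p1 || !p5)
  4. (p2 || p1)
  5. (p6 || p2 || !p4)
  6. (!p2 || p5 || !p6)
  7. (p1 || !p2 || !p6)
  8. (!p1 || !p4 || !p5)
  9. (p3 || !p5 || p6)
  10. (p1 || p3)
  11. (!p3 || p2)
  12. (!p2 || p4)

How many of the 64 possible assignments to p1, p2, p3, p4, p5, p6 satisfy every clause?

6

Satisfying assignments:
  p1=0 p2=1 p3=1 p4=1 p5=0 p6=0
  p1=1 p2=0 p3=0 p4=0 p5=0 p6=0
  p1=1 p2=0 p3=0 p4=0 p5=0 p6=1
  p1=1 p2=0 p3=0 p4=0 p5=1 p6=1
  p1=1 p2=1 p3=0 p4=1 p5=0 p6=0
  p1=1 p2=1 p3=1 p4=1 p5=0 p6=0
That's 6 in total.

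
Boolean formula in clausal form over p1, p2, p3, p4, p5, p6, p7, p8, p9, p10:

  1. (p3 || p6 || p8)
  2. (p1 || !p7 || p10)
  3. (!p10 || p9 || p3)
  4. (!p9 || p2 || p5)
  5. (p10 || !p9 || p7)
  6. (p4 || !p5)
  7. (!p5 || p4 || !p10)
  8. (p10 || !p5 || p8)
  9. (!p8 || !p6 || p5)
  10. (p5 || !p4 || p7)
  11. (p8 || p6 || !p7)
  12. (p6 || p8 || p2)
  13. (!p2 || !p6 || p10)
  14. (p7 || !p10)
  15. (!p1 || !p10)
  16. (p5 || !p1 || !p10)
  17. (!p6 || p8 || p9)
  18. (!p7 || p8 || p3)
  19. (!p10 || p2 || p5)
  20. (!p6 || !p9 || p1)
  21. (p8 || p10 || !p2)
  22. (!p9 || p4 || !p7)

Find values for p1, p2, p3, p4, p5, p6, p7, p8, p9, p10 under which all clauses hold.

p1=0  p2=1  p3=0  p4=1  p5=0  p6=0  p7=1  p8=1  p9=1  p10=1

Set p1 = False and propagate.
Try p2 = True.
For the remaining variables, p3 = False, p4 = True, p5 = False, p6 = False, p7 = True, p8 = True, p9 = True, p10 = True works.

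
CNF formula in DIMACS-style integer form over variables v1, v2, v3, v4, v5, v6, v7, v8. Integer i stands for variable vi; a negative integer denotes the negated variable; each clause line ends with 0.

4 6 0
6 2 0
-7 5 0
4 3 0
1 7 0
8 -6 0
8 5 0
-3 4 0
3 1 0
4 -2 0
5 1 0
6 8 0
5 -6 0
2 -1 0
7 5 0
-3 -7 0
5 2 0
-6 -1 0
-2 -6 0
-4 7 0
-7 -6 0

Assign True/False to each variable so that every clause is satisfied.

v1=True, v2=True, v3=False, v4=True, v5=True, v6=False, v7=True, v8=True

v5 occurs only positively in the remaining clauses — set v5 = True.
Pure literal: v8 appears only positively; assign v8 = True.
Branch on v1: take v1 = True.
  then v2 is forced to True.
  then v4 is forced to True.
  then v6 is forced to False.
  then v7 is forced to True.
  then v3 is forced to False.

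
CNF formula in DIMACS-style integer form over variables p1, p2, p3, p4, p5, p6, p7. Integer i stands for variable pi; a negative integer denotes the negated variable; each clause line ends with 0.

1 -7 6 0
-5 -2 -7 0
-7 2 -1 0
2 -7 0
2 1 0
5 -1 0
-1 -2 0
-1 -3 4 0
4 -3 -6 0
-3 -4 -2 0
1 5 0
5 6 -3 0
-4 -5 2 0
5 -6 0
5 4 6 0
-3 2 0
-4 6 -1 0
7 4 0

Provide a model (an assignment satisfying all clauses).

Pure literal: p3 appears only negated; assign p3 = False.
Branch on p1: take p1 = False.
  then p2 is forced to True.
  then p5 is forced to True.
  then p7 is forced to False.
  then p4 is forced to True.
p6 is now unconstrained; take p6 = False.
Every clause has at least one true literal under this assignment.
Check each clause:
  1. (!p7 || p1 || p6) — !p7 is true.
  2. (!p2 || !p7 || !p5) — !p7 is true.
  3. (!p1 || !p7 || p2) — !p7 is true.
  4. (p2 || !p7) — !p7 is true.
  5. (p2 || p1) — p2 is true.
  6. (!p1 || p5) — p5 is true.
  7. (!p1 || !p2) — !p1 is true.
  8. (!p1 || p4 || !p3) — p4 is true.
  9. (!p6 || !p3 || p4) — !p6 is true.
  10. (!p4 || !p3 || !p2) — !p3 is true.
  11. (p5 || p1) — p5 is true.
  12. (p5 || !p3 || p6) — p5 is true.
  13. (!p4 || !p5 || p2) — p2 is true.
  14. (!p6 || p5) — !p6 is true.
  15. (p6 || p5 || p4) — p4 is true.
  16. (!p3 || p2) — p2 is true.
  17. (!p1 || p6 || !p4) — !p1 is true.
  18. (p7 || p4) — p4 is true.

p1=F, p2=T, p3=F, p4=T, p5=T, p6=F, p7=F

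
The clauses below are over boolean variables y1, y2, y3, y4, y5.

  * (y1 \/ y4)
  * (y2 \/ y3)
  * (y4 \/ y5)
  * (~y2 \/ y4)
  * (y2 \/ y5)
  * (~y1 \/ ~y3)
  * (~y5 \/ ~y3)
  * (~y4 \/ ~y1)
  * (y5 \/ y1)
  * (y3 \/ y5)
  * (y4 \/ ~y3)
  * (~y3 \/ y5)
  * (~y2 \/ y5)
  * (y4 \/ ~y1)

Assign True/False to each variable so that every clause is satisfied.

y1=F  y2=T  y3=F  y4=T  y5=T

Check each clause:
  1. (y1 \/ y4) — y4 is true.
  2. (y2 \/ y3) — y2 is true.
  3. (y4 \/ y5) — y4 is true.
  4. (~y2 \/ y4) — y4 is true.
  5. (y2 \/ y5) — y2 is true.
  6. (~y1 \/ ~y3) — ~y3 is true.
  7. (~y3 \/ ~y5) — ~y3 is true.
  8. (~y1 \/ ~y4) — ~y1 is true.
  9. (y5 \/ y1) — y5 is true.
  10. (y5 \/ y3) — y5 is true.
  11. (~y3 \/ y4) — y4 is true.
  12. (y5 \/ ~y3) — y5 is true.
  13. (y5 \/ ~y2) — y5 is true.
  14. (~y1 \/ y4) — y4 is true.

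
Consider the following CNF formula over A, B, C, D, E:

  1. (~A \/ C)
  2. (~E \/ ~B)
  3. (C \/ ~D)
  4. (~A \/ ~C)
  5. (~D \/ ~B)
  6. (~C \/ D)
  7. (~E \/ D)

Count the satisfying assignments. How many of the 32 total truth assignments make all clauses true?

4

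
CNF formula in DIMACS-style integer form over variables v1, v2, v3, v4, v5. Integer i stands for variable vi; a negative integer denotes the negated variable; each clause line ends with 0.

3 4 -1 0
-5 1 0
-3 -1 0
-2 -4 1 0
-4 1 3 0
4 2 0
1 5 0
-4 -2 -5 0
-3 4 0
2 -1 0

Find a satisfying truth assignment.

v1=T, v2=T, v3=F, v4=T, v5=F

Check each clause:
  1. (v4 | v3 | ~v1) — v4 is true.
  2. (v1 | ~v5) — v1 is true.
  3. (~v1 | ~v3) — ~v3 is true.
  4. (v1 | ~v4 | ~v2) — v1 is true.
  5. (v1 | v3 | ~v4) — v1 is true.
  6. (v4 | v2) — v2 is true.
  7. (v5 | v1) — v1 is true.
  8. (~v2 | ~v5 | ~v4) — ~v5 is true.
  9. (v4 | ~v3) — v4 is true.
  10. (~v1 | v2) — v2 is true.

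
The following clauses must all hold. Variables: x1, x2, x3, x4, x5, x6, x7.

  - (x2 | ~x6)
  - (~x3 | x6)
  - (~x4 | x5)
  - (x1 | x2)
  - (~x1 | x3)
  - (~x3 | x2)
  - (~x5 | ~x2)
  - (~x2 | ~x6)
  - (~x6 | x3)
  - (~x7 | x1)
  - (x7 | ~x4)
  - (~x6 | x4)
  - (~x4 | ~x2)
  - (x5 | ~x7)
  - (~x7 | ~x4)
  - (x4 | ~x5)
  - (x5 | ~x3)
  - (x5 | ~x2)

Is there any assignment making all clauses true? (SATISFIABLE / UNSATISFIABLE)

UNSATISFIABLE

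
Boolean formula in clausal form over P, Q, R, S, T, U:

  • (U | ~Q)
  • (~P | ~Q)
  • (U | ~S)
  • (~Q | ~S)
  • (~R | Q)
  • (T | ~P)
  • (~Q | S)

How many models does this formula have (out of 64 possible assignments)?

9

Split on Q, then S.
  Q=T, S=T: a clause becomes empty — 0.
  Q=T, S=F: a clause becomes empty — 0.
  Q=F, S=T: remaining (P,R,T,U) ∈ {(F,F,F,T); (F,F,T,T); (T,F,T,T)} — 3.
  Q=F, S=F: U free; 3 ways for (P,R,T) × 2^1 = 6.
Total: 0 + 0 + 3 + 6 = 9.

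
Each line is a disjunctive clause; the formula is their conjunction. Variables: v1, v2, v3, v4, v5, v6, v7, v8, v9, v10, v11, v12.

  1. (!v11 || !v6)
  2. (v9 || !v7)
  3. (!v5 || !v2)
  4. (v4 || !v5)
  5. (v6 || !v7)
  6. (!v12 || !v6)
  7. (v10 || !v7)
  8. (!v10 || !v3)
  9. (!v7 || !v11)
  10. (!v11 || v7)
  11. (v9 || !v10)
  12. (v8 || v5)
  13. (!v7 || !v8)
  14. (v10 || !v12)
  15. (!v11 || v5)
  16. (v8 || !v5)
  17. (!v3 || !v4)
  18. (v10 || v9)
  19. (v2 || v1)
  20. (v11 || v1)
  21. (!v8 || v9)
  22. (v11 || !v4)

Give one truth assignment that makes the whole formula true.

v1=True  v2=False  v3=False  v4=False  v5=False  v6=False  v7=False  v8=True  v9=True  v10=False  v11=False  v12=False

Check each clause:
  1. (!v6 || !v11) — !v6 is true.
  2. (v9 || !v7) — !v7 is true.
  3. (!v5 || !v2) — !v5 is true.
  4. (v4 || !v5) — !v5 is true.
  5. (!v7 || v6) — !v7 is true.
  6. (!v6 || !v12) — !v6 is true.
  7. (!v7 || v10) — !v7 is true.
  8. (!v3 || !v10) — !v3 is true.
  9. (!v7 || !v11) — !v7 is true.
  10. (v7 || !v11) — !v11 is true.
  11. (v9 || !v10) — v9 is true.
  12. (v8 || v5) — v8 is true.
  13. (!v7 || !v8) — !v7 is true.
  14. (!v12 || v10) — !v12 is true.
  15. (v5 || !v11) — !v11 is true.
  16. (!v5 || v8) — v8 is true.
  17. (!v4 || !v3) — !v4 is true.
  18. (v10 || v9) — v9 is true.
  19. (v1 || v2) — v1 is true.
  20. (v11 || v1) — v1 is true.
  21. (!v8 || v9) — v9 is true.
  22. (!v4 || v11) — !v4 is true.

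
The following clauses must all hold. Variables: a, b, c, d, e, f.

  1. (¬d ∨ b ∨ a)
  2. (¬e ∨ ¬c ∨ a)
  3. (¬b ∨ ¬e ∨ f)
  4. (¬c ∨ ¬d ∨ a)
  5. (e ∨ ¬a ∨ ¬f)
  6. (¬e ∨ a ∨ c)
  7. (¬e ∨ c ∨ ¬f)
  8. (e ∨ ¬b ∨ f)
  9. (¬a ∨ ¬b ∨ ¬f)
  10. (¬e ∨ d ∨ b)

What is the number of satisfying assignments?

Split on e, then a.
  e=1, a=1: remaining (b,c,d,f) ∈ {(0,0,1,0); (0,1,1,0); (0,1,1,1)} — 3.
  e=1, a=0: a clause becomes empty — 0.
  e=0, a=1: remaining (b,c,d,f) ∈ {(0,0,0,0); (0,0,1,0); (0,1,0,0); (0,1,1,0)} — 4.
  e=0, a=0: 7 of the 16 assignments to (b,c,d,f) work.
Total: 3 + 0 + 4 + 7 = 14.

14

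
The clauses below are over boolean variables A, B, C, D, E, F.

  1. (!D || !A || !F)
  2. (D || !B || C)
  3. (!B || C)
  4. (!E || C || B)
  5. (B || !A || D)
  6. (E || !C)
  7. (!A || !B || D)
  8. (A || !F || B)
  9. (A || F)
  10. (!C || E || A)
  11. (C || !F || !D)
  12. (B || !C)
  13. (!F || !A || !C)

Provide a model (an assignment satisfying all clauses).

A = False, B = True, C = True, D = True, E = True, F = True

Check each clause:
  1. (!F || !A || !D) — !A is true.
  2. (!B || C || D) — C is true.
  3. (C || !B) — C is true.
  4. (C || B || !E) — C is true.
  5. (!A || D || B) — B is true.
  6. (!C || E) — E is true.
  7. (!B || !A || D) — D is true.
  8. (A || !F || B) — B is true.
  9. (A || F) — F is true.
  10. (A || E || !C) — E is true.
  11. (C || !F || !D) — C is true.
  12. (!C || B) — B is true.
  13. (!F || !C || !A) — !A is true.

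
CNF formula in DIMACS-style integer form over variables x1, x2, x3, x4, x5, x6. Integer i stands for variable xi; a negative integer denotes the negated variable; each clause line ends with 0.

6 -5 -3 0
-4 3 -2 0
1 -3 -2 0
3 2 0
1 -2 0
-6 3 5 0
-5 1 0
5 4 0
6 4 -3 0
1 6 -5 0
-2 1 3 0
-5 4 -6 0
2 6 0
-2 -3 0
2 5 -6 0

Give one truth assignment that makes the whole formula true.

Pure literal: x1 appears only positively; assign x1 = True.
Branch on x2: take x2 = False.
  then x3 is forced to True.
  then x6 is forced to True.
  then x5 is forced to True.
  then x4 is forced to True.

x1 = True, x2 = False, x3 = True, x4 = True, x5 = True, x6 = True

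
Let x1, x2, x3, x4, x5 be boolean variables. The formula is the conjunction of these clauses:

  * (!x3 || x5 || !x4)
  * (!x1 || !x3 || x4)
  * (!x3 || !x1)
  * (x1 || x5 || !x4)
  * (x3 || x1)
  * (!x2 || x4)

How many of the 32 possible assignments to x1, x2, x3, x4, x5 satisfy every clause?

Case analysis on x1 and x3:
  x1=T, x3=T: a clause becomes empty — 0.
  x1=T, x3=F: x5 free; 3 ways for (x2,x4) × 2^1 = 6.
  x1=F, x3=T: remaining (x2,x4,x5) ∈ {(F,F,F); (F,F,T); (F,T,T); (T,T,T)} — 4.
  x1=F, x3=F: a clause becomes empty — 0.
Total: 0 + 6 + 4 + 0 = 10.

10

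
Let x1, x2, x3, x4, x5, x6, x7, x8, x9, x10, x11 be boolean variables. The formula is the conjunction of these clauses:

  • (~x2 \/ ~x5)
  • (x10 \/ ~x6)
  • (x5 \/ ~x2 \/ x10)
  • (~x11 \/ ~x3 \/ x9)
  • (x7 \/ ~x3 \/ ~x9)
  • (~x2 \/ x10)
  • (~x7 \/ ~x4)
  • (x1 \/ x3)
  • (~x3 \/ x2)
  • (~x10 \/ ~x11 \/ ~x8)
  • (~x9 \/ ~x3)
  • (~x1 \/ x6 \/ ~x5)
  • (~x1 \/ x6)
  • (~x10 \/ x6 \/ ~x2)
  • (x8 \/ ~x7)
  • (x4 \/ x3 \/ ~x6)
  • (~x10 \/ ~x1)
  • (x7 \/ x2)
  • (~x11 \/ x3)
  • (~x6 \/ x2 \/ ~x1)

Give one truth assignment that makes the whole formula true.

x1=0, x2=1, x3=1, x4=1, x5=0, x6=1, x7=0, x8=1, x9=0, x10=1, x11=0

x11 occurs only negated in the remaining clauses — set x11 = False.
Try x1 = False.
  then x3 is forced to True.
  then x2 is forced to True.
  then x5 is forced to False.
  then x10 is forced to True.
  then x9 is forced to False.
  then x6 is forced to True.
For the remaining variables, x4 = True, x7 = False, x8 = True works.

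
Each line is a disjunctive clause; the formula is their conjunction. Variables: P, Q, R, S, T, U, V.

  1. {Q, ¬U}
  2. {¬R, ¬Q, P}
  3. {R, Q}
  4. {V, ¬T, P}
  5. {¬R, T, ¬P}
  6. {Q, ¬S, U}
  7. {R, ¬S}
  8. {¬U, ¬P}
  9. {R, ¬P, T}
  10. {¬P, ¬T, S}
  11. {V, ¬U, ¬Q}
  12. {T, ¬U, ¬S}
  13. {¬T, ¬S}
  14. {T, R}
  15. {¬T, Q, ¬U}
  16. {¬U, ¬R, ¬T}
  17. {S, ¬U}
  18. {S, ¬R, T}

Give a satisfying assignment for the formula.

V occurs only positively in the remaining clauses — set V = True.
Branch on P: take P = False.
Set Q = True and propagate.
  then R is forced to False.
  then S is forced to False.
  then T is forced to True.
  then U is forced to False.
Every clause has at least one true literal under this assignment.
Check each clause:
  1. {¬U, Q} — Q is true.
  2. {¬Q, P, ¬R} — ¬R is true.
  3. {Q, R} — Q is true.
  4. {V, P, ¬T} — V is true.
  5. {¬P, ¬R, T} — T is true.
  6. {Q, U, ¬S} — Q is true.
  7. {¬S, R} — ¬S is true.
  8. {¬P, ¬U} — ¬U is true.
  9. {¬P, R, T} — T is true.
  10. {¬T, S, ¬P} — ¬P is true.
  11. {¬U, V, ¬Q} — ¬U is true.
  12. {T, ¬U, ¬S} — ¬U is true.
  13. {¬S, ¬T} — ¬S is true.
  14. {T, R} — T is true.
  15. {¬U, Q, ¬T} — ¬U is true.
  16. {¬U, ¬T, ¬R} — ¬U is true.
  17. {S, ¬U} — ¬U is true.
  18. {¬R, T, S} — T is true.

P=False, Q=True, R=False, S=False, T=True, U=False, V=True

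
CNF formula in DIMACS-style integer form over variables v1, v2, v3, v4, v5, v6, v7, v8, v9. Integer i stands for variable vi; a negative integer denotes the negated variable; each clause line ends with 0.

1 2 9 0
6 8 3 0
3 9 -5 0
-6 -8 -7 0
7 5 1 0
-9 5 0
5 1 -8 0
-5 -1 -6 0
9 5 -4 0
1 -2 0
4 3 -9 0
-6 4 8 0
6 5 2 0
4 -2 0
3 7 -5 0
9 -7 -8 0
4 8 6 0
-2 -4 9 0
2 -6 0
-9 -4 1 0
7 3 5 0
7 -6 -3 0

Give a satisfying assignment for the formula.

v1=T, v2=T, v3=T, v4=T, v5=T, v6=F, v7=F, v8=T, v9=T

Check each clause:
  1. {v9, v2, v1} — v9 is true.
  2. {v8, v6, v3} — v8 is true.
  3. {v3, v9, ¬v5} — v9 is true.
  4. {¬v8, ¬v6, ¬v7} — ¬v7 is true.
  5. {v5, v1, v7} — v1 is true.
  6. {¬v9, v5} — v5 is true.
  7. {v5, v1, ¬v8} — v1 is true.
  8. {¬v5, ¬v1, ¬v6} — ¬v6 is true.
  9. {v9, v5, ¬v4} — v9 is true.
  10. {v1, ¬v2} — v1 is true.
  11. {¬v9, v4, v3} — v3 is true.
  12. {v8, ¬v6, v4} — v8 is true.
  13. {v2, v6, v5} — v2 is true.
  14. {v4, ¬v2} — v4 is true.
  15. {¬v5, v7, v3} — v3 is true.
  16. {¬v7, ¬v8, v9} — ¬v7 is true.
  17. {v8, v4, v6} — v8 is true.
  18. {¬v2, v9, ¬v4} — v9 is true.
  19. {¬v6, v2} — ¬v6 is true.
  20. {¬v4, ¬v9, v1} — v1 is true.
  21. {v7, v3, v5} — v3 is true.
  22. {¬v3, v7, ¬v6} — ¬v6 is true.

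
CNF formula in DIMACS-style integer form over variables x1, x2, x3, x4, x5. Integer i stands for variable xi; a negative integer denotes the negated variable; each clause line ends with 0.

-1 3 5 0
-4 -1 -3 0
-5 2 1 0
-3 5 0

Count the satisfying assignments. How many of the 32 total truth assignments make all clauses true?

14

Split on x1, then x3.
  x1=1, x3=1: remaining (x2,x4,x5) ∈ {(0,0,1); (1,0,1)} — 2.
  x1=1, x3=0: remaining (x2,x4,x5) ∈ {(0,0,1); (0,1,1); (1,0,1); (1,1,1)} — 4.
  x1=0, x3=1: remaining (x2,x4,x5) ∈ {(1,0,1); (1,1,1)} — 2.
  x1=0, x3=0: x4 free; 3 ways for (x2,x5) × 2^1 = 6.
Total: 2 + 4 + 2 + 6 = 14.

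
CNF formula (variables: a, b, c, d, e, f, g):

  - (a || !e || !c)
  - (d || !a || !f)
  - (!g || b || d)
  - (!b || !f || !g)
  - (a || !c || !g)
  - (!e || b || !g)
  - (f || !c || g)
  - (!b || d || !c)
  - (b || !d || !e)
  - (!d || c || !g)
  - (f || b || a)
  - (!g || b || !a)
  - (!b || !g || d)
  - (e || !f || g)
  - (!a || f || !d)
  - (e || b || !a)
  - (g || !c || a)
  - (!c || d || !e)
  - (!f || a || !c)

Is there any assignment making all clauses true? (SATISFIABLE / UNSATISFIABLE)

SATISFIABLE

Branch on a: take a = True.
The remaining clauses are satisfied by b = False, c = False, d = False, e = True, f = False, g = False.
Every clause has at least one true literal under this assignment.
So a=1  b=0  c=0  d=0  e=1  f=0  g=0 is a satisfying assignment.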